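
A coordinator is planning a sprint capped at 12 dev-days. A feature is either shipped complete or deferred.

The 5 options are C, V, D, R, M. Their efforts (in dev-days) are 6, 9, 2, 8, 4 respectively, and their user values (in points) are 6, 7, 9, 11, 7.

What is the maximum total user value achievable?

22

Take C, D, and M: effort 6 + 2 + 4 = 12 ≤ 12, user value 6 + 9 + 7 = 22.
No other feasible combination does better.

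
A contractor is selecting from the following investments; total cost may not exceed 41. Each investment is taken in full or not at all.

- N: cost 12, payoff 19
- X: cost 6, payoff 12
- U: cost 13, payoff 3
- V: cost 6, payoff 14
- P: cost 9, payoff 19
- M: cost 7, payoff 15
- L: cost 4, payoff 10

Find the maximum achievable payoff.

79

N + X + V + P + M: cost 12 + 6 + 6 + 9 + 7 = 40 ≤ 41, payoff 19 + 12 + 14 + 19 + 15 = 79.
N + X + P + M + L: cost 12 + 6 + 9 + 7 + 4 = 38 ≤ 41, payoff 19 + 12 + 19 + 15 + 10 = 75.
N + V + P + M + L: cost 12 + 6 + 9 + 7 + 4 = 38 ≤ 41, payoff 19 + 14 + 19 + 15 + 10 = 77.
Best is N, X, V, P, and M with total payoff 79.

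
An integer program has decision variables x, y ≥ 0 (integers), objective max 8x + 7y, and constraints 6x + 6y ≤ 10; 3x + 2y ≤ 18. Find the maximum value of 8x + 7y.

Relaxing integrality, the LP optimum is 13.33 at (x,y) = (1.67, 0), which is not an integer point.
(x,y)=(1,0): 6·1+6·0=6≤10, 3·1+2·0=3≤18, objective 8.
(x,y)=(0,1): 6·0+6·1=6≤10, 3·0+2·1=2≤18, objective 7.
(x,y)=(0,0): 6·0+6·0=0≤10, 3·0+2·0=0≤18, objective 0.
Maximum is 8 at (x,y)=(1,0).

8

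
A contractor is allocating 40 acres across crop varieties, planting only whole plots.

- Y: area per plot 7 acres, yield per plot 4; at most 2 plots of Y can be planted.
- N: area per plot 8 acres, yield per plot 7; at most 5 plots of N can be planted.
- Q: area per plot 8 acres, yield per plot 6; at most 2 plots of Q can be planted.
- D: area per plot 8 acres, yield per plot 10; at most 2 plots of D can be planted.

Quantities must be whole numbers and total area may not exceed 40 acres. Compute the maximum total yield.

D has the best ratio (10/8); taking only D gives at most 2×10 = 20 (stopped by the supply cap of 2).
Mixing does better — 3×N and 2×D: area 40 ≤ 40, yield 3·7 + 2·10 = 41.

41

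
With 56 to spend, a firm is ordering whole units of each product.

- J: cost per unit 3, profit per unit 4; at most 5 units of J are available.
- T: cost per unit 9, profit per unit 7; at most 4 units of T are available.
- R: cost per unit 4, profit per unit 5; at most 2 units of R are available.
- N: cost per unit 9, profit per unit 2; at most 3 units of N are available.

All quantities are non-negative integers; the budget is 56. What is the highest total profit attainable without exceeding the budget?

5×J, 4×T, and 1×R: cost 55 ≤ 56, profit 5·4 + 4·7 + 1·5 = 53.
4×J, 4×T, and 2×R: cost 56 ≤ 56, profit 4·4 + 4·7 + 2·5 = 54.
Best is 54.

54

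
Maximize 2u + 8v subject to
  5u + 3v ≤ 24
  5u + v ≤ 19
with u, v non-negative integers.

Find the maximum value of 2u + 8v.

(u,v)=(0,8): 5·0+3·8=24≤24, 5·0+1·8=8≤19, objective 64.
(u,v)=(0,7): 5·0+3·7=21≤24, 5·0+1·7=7≤19, objective 56.
The best lattice point is (0,8), giving 64.

64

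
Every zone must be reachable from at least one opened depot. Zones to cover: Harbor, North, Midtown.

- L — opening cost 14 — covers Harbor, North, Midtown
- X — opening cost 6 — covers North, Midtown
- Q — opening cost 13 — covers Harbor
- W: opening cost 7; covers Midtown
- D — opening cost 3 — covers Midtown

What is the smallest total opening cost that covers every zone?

L alone covers Harbor, North, Midtown — every zone.
Total opening cost: 14.

14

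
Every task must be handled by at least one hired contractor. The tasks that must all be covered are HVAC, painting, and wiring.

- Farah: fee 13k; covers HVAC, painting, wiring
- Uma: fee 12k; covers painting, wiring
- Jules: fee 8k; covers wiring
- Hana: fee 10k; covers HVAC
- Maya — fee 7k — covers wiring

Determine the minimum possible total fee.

13

Farah alone covers HVAC, painting, wiring — every task.
Total fee: 13.
No cover costs less than 13.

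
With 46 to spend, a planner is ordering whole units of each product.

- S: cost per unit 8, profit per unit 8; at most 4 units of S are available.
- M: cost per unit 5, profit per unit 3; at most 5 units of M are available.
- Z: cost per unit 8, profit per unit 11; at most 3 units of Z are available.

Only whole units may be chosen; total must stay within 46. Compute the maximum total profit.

52

Take 2×S, 1×M, and 3×Z: cost 45 ≤ 46, profit 2·8 + 1·3 + 3·11 = 52.
Z has the best ratio (11/8) and is taken to its limit of 3; remaining capacity is filled optimally with the others.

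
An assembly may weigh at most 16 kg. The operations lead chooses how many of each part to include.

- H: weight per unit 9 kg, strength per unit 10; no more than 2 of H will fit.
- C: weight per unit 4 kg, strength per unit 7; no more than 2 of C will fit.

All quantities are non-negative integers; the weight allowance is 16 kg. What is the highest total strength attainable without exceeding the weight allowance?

1×H and 1×C: weight 13 ≤ 16, strength 1·10 + 1·7 = 17.
2×C: weight 8 ≤ 16, strength 2·7 = 14.
Best is 17.

17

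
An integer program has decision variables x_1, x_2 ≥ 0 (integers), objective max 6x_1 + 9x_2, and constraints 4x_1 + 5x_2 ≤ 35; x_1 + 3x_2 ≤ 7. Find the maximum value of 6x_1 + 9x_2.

42

(x_1,x_2)=(7,0): 4·7+5·0=28≤35, 1·7+3·0=7≤7, objective 42.
(x_1,x_2)=(6,0): 4·6+5·0=24≤35, 1·6+3·0=6≤7, objective 36.
No feasible integer point exceeds 42.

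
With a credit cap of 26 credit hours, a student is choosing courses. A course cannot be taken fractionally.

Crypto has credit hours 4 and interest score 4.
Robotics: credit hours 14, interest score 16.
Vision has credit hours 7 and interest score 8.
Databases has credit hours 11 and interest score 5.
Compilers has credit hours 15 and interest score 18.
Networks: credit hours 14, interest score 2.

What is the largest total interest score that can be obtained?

Crypto + Robotics + Vision: credit hours 4 + 14 + 7 = 25 ≤ 26, interest score 4 + 16 + 8 = 28.
Vision + Compilers: credit hours 7 + 15 = 22 ≤ 26, interest score 8 + 18 = 26.
Crypto + Vision + Compilers: credit hours 4 + 7 + 15 = 26 ≤ 26, interest score 4 + 8 + 18 = 30.
Best is Crypto, Vision, and Compilers with total interest score 30.

30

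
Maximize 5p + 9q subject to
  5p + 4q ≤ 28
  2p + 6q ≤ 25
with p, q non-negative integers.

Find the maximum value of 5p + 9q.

Relaxing integrality, the LP optimum is 43.68 at (p,q) = (3.09, 3.14), which is not an integer point.
(p,q)=(3,3): 5·3+4·3=27≤28, 2·3+6·3=24≤25, objective 42.
(p,q)=(4,2): 5·4+4·2=28≤28, 2·4+6·2=20≤25, objective 38.
(p,q)=(2,3): 5·2+4·3=22≤28, 2·2+6·3=22≤25, objective 37.
No feasible integer point exceeds 42.

42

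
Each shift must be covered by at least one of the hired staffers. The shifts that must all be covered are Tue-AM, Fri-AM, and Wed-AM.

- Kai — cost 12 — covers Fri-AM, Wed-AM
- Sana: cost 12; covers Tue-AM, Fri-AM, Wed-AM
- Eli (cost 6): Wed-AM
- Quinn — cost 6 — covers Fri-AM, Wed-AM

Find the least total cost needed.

This is a weighted set-cover instance.
The greedy cost-per-new-shift heuristic would pick Quinn and Sana for 18, but a cheaper cover exists.
Sana alone covers Tue-AM, Fri-AM, Wed-AM — every shift.
Total cost: 12.
No cover costs less than 12.

12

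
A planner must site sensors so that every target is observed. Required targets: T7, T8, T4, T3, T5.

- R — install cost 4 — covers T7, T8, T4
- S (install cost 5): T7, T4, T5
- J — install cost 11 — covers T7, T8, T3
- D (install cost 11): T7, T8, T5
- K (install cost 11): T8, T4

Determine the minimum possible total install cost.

16

The greedy cost-per-new-target heuristic would pick R, S, and J for 20, but a cheaper cover exists.
Choose S and J: together they cover T7, T8, T4, T3, T5 — every target.
Total install cost: 5 + 11 = 16.
No cover costs less than 16.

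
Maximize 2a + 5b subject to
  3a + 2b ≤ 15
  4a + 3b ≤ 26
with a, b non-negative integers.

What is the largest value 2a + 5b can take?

35

The continuous relaxation peaks at (0, 7.5) with value 37.50; rounding to a feasible lattice point costs some objective.
(a,b)=(0,7): 3·0+2·7=14≤15, 4·0+3·7=21≤26, objective 35.
(a,b)=(1,6): 3·1+2·6=15≤15, 4·1+3·6=22≤26, objective 32.
(a,b)=(0,6): 3·0+2·6=12≤15, 4·0+3·6=18≤26, objective 30.
No feasible integer point exceeds 35.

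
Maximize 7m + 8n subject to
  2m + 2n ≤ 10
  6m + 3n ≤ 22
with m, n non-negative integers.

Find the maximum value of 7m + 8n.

40

(m,n)=(0,5): 2·0+2·5=10≤10, 6·0+3·5=15≤22, objective 40.
(m,n)=(1,4): 2·1+2·4=10≤10, 6·1+3·4=18≤22, objective 39.
No feasible integer point exceeds 40.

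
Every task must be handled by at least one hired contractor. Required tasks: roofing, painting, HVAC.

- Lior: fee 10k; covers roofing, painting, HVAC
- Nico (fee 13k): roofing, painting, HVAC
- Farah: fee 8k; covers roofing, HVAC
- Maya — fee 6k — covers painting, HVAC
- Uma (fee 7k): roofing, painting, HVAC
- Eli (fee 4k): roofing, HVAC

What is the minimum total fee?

7

The greedy cost-per-new-task heuristic would pick Eli and Maya for 10, but a cheaper cover exists.
Uma alone covers roofing, painting, HVAC — every task.
Total fee: 7.
No cover costs less than 7.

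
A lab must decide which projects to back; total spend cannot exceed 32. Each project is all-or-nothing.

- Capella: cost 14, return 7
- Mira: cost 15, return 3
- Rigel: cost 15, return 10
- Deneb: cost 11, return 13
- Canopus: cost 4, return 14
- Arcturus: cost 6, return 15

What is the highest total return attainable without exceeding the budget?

Allowing fractional choices, the relaxed optimum would be about 49.3, but projects are indivisible.
Deneb + Canopus + Arcturus: cost 11 + 4 + 6 = 21 ≤ 32, return 13 + 14 + 15 = 42.
Rigel + Canopus + Arcturus: cost 15 + 4 + 6 = 25 ≤ 32, return 10 + 14 + 15 = 39.
Best is Deneb, Canopus, and Arcturus with total return 42.

42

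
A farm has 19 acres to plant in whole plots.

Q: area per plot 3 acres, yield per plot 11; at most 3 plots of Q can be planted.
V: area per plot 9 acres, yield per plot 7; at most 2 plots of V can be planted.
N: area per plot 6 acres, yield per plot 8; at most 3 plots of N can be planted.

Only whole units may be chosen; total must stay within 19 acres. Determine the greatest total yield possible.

41

3×Q and 1×V: area 18 ≤ 19, yield 3·11 + 1·7 = 40.
3×Q and 1×N: area 15 ≤ 19, yield 3·11 + 1·8 = 41.
Best is 41.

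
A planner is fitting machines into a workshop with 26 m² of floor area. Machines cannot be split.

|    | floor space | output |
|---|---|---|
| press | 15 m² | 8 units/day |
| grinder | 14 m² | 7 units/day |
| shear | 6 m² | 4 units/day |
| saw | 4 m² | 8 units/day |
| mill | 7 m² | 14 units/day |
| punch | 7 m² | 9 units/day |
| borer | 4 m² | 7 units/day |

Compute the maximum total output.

38

Allowing fractional choices, the relaxed optimum would be about 40.7, but machines are indivisible.
saw + mill + punch + borer: floor space 4 + 7 + 7 + 4 = 22 ≤ 26, output 8 + 14 + 9 + 7 = 38.
shear + saw + mill + punch: floor space 6 + 4 + 7 + 7 = 24 ≤ 26, output 4 + 8 + 14 + 9 = 35.
Best is saw, mill, punch, and borer with total output 38.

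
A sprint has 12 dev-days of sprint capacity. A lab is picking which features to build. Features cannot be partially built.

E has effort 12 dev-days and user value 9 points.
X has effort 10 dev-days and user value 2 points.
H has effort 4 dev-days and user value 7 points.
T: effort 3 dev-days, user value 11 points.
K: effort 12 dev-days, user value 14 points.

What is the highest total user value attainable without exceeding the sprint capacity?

18

Allowing fractional choices, the relaxed optimum would be about 23.8, but features are indivisible.
K: effort 12 ≤ 12, user value 14.
H + T: effort 4 + 3 = 7 ≤ 12, user value 7 + 11 = 18.
Best is H and T with total user value 18.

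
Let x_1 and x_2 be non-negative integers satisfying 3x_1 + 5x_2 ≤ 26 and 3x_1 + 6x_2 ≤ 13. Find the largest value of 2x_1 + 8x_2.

Relaxing integrality, the LP optimum is 17.33 at (x_1,x_2) = (0, 2.17), which is not an integer point.
(x_1,x_2)=(0,2): 3·0+5·2=10≤26, 3·0+6·2=12≤13, objective 16.
(x_1,x_2)=(1,1): 3·1+5·1=8≤26, 3·1+6·1=9≤13, objective 10.
No feasible integer point exceeds 16.

16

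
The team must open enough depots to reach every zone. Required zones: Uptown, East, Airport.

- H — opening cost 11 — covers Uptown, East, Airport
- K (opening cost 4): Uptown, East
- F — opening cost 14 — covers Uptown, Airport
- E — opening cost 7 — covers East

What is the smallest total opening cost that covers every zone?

11

The greedy cost-per-new-zone heuristic would pick K and H for 15, but a cheaper cover exists.
H alone covers Uptown, East, Airport — every zone.
Total opening cost: 11.
No cover costs less than 11.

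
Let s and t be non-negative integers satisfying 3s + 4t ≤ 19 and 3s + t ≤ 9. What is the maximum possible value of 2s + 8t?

Relaxing integrality, the LP optimum is 38.00 at (s,t) = (0, 4.75), which is not an integer point.
(s,t)=(1,4): 3·1+4·4=19≤19, 3·1+1·4=7≤9, objective 34.
(s,t)=(0,4): 3·0+4·4=16≤19, 3·0+1·4=4≤9, objective 32.
No feasible integer point exceeds 34.

34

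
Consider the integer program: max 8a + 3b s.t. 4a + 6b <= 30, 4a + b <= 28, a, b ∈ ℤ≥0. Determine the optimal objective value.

56

(a,b)=(7,0) is feasible, giving 56.
(a,b)=(6,1) is feasible, giving 51.
No feasible integer point exceeds 56.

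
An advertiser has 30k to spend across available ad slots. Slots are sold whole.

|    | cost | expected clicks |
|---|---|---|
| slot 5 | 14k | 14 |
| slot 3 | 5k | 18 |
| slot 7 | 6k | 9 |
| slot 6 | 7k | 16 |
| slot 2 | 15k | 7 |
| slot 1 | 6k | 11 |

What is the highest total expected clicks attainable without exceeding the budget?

Allowing fractional choices, the relaxed optimum would be about 60.0, but ad slots are indivisible.
slot 3 + slot 7 + slot 6 + slot 1: cost 5 + 6 + 7 + 6 = 24 ≤ 30, expected clicks 18 + 9 + 16 + 11 = 54.
slot 3 + slot 6 + slot 1: cost 5 + 7 + 6 = 18 ≤ 30, expected clicks 18 + 16 + 11 = 45.
slot 5 + slot 3 + slot 6: cost 14 + 5 + 7 = 26 ≤ 30, expected clicks 14 + 18 + 16 = 48.
Best is slot 3, slot 7, slot 6, and slot 1 with total expected clicks 54.

54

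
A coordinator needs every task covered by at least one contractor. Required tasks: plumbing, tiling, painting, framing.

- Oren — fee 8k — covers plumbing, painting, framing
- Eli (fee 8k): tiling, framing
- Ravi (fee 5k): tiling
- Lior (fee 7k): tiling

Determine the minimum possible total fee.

This is a weighted set-cover instance.
Choose Oren and Ravi: together they cover plumbing, tiling, painting, framing — every task.
Total fee: 8 + 5 = 13.
No cover costs less than 13.

13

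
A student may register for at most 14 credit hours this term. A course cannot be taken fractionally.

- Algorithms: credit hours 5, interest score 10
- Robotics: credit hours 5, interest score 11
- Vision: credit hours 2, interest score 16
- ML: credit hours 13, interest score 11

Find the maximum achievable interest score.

37

Allowing fractional choices, the relaxed optimum would be about 38.7, but courses are indivisible.
Algorithms + Vision: credit hours 5 + 2 = 7 ≤ 14, interest score 10 + 16 = 26.
Algorithms + Robotics + Vision: credit hours 5 + 5 + 2 = 12 ≤ 14, interest score 10 + 11 + 16 = 37.
Robotics + Vision: credit hours 5 + 2 = 7 ≤ 14, interest score 11 + 16 = 27.
Best is Algorithms, Robotics, and Vision with total interest score 37.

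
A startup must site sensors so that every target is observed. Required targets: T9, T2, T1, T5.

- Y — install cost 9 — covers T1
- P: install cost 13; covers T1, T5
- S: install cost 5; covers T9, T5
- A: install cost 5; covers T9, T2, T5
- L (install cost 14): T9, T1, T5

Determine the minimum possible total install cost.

Choose Y and A: together they cover T9, T2, T1, T5 — every target.
Total install cost: 9 + 5 = 14.
No cover costs less than 14.

14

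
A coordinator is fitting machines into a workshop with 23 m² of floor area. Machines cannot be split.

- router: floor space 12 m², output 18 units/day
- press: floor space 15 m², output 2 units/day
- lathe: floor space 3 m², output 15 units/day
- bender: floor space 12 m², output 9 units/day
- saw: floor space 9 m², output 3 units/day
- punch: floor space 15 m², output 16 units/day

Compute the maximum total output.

33

Treat it as a binary knapsack problem.
Allowing fractional choices, the relaxed optimum would be about 41.5, but machines are indivisible.
lathe + punch: floor space 3 + 15 = 18 ≤ 23, output 15 + 16 = 31.
lathe + bender: floor space 3 + 12 = 15 ≤ 23, output 15 + 9 = 24.
router + lathe: floor space 12 + 3 = 15 ≤ 23, output 18 + 15 = 33.
Best is router and lathe with total output 33.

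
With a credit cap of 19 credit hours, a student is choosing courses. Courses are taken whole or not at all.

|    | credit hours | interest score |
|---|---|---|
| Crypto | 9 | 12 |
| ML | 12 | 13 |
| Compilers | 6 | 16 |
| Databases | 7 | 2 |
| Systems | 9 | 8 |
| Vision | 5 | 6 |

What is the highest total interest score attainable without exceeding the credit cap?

29

Allowing fractional choices, the relaxed optimum would be about 32.8, but courses are indivisible.
Crypto + Compilers: credit hours 9 + 6 = 15 ≤ 19, interest score 12 + 16 = 28.
ML + Compilers: credit hours 12 + 6 = 18 ≤ 19, interest score 13 + 16 = 29.
Best is ML and Compilers with total interest score 29.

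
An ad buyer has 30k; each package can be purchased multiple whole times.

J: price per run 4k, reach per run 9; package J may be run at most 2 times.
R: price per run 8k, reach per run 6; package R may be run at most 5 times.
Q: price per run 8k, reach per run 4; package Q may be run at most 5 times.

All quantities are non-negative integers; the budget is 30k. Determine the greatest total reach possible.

30

This is a bounded integer knapsack.
2×J, 1×R, and 1×Q: price 24 ≤ 30, reach 2·9 + 1·6 + 1·4 = 28.
2×J and 2×R: price 24 ≤ 30, reach 2·9 + 2·6 = 30.
Best is 30.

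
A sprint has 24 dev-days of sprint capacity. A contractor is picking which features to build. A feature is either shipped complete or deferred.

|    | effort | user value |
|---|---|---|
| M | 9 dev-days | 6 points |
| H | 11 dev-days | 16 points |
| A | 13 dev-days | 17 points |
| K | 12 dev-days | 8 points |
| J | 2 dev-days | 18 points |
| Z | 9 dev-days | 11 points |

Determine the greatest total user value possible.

46

A + J + Z: effort 13 + 2 + 9 = 24 ≤ 24, user value 17 + 18 + 11 = 46.
M + A + J: effort 9 + 13 + 2 = 24 ≤ 24, user value 6 + 17 + 18 = 41.
H + J + Z: effort 11 + 2 + 9 = 22 ≤ 24, user value 16 + 18 + 11 = 45.
Best is A, J, and Z with total user value 46.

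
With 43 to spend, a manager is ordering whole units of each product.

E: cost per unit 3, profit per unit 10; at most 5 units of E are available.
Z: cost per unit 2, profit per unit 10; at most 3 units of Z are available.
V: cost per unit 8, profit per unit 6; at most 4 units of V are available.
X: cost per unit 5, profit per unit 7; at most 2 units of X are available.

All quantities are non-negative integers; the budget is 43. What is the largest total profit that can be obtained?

100

This is a bounded integer knapsack.
5×E, 3×Z, 1×V, and 2×X: cost 39 ≤ 43, profit 5·10 + 3·10 + 1·6 + 2·7 = 100.
5×E, 3×Z, 2×V, and 1×X: cost 42 ≤ 43, profit 5·10 + 3·10 + 2·6 + 1·7 = 99.
Best is 100.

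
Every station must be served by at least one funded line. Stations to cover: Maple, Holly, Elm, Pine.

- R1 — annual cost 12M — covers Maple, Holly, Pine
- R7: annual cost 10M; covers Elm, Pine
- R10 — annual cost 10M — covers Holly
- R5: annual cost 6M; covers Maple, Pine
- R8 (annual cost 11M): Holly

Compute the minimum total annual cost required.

22

This is an integer covering problem.
The greedy cost-per-new-station heuristic would pick R5, R7, and R10 for 26, but a cheaper cover exists.
Choose R1 and R7: together they cover Maple, Holly, Elm, Pine — every station.
Total annual cost: 12 + 10 = 22.
No cover costs less than 22.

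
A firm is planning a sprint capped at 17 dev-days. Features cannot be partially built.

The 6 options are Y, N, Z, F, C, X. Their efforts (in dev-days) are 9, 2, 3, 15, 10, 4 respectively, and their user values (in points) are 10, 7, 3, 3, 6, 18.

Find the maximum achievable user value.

Y + Z + X: effort 9 + 3 + 4 = 16 ≤ 17, user value 10 + 3 + 18 = 31.
Y + N + X: effort 9 + 2 + 4 = 15 ≤ 17, user value 10 + 7 + 18 = 35.
Best is Y, N, and X with total user value 35.

35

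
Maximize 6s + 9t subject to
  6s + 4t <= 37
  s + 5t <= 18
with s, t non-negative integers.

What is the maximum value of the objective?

45

(s,t)=(3,3) is feasible, giving 45.
(s,t)=(4,2) is feasible, giving 42.
(s,t)=(5,1) is feasible, giving 39.
Maximum is 45 at (s,t)=(3,3).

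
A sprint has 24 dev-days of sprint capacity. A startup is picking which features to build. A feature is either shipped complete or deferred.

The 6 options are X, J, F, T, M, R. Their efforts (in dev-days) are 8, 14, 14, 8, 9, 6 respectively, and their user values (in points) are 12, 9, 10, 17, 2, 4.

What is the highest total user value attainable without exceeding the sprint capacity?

Allowing fractional choices, the relaxed optimum would be about 34.7, but features are indivisible.
X + T + R: effort 8 + 8 + 6 = 22 ≤ 24, user value 12 + 17 + 4 = 33.
X + T: effort 8 + 8 = 16 ≤ 24, user value 12 + 17 = 29.
Best is X, T, and R with total user value 33.

33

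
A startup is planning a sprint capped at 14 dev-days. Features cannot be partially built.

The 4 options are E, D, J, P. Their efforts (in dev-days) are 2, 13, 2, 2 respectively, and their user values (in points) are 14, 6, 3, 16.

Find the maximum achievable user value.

E + P: effort 2 + 2 = 4 ≤ 14, user value 14 + 16 = 30.
E + J + P: effort 2 + 2 + 2 = 6 ≤ 14, user value 14 + 3 + 16 = 33.
J + P: effort 2 + 2 = 4 ≤ 14, user value 3 + 16 = 19.
Best is E, J, and P with total user value 33.

33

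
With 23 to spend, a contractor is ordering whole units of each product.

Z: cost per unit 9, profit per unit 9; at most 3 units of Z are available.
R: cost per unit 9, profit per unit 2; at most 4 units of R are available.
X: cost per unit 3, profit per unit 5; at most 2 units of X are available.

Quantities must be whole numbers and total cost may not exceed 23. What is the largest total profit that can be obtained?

2×Z and 1×X: cost 21 ≤ 23, profit 2·9 + 1·5 = 23.
1×Z and 2×X: cost 15 ≤ 23, profit 1·9 + 2·5 = 19.
Best is 23.

23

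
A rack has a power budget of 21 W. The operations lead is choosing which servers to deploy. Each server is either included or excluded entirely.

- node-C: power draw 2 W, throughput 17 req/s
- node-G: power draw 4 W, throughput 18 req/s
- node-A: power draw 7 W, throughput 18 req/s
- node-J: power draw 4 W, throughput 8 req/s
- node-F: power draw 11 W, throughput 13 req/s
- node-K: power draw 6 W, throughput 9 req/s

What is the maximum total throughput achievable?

62

Treat it as a binary knapsack problem.
node-C + node-G + node-J + node-F: power draw 2 + 4 + 4 + 11 = 21 ≤ 21, throughput 17 + 18 + 8 + 13 = 56.
node-C + node-G + node-A + node-J: power draw 2 + 4 + 7 + 4 = 17 ≤ 21, throughput 17 + 18 + 18 + 8 = 61.
node-C + node-G + node-A + node-K: power draw 2 + 4 + 7 + 6 = 19 ≤ 21, throughput 17 + 18 + 18 + 9 = 62.
Best is node-C, node-G, node-A, and node-K with total throughput 62.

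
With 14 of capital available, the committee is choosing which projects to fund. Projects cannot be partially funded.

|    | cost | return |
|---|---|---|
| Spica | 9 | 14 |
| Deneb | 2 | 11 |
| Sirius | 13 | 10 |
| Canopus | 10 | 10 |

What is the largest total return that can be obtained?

25

Take Spica and Deneb: cost 9 + 2 = 11 ≤ 14, return 14 + 11 = 25.
No other feasible combination does better.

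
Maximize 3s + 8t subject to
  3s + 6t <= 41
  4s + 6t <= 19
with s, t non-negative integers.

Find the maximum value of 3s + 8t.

Relaxing integrality, the LP optimum is 25.33 at (s,t) = (0, 3.17), which is not an integer point.
(s,t)=(0,3): 3·0+6·3=18≤41, 4·0+6·3=18≤19, objective 24.
(s,t)=(1,2): 3·1+6·2=15≤41, 4·1+6·2=16≤19, objective 19.
(s,t)=(0,2): 3·0+6·2=12≤41, 4·0+6·2=12≤19, objective 16.
The best lattice point is (0,3), giving 24.

24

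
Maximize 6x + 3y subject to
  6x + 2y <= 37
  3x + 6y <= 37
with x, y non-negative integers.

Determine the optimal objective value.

39

The continuous relaxation peaks at (4.93, 3.7) with value 40.70; rounding to a feasible lattice point costs some objective.
(x,y)=(5,3): 6·5+2·3=36≤37, 3·5+6·3=33≤37, objective 39.
(x,y)=(4,4): 6·4+2·4=32≤37, 3·4+6·4=36≤37, objective 36.
(x,y)=(5,2): 6·5+2·2=34≤37, 3·5+6·2=27≤37, objective 36.
Maximum is 39 at (x,y)=(5,3).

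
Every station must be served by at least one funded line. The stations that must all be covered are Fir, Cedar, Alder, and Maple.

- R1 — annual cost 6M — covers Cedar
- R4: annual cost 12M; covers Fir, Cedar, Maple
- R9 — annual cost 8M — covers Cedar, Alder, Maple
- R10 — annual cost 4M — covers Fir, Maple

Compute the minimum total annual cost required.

12

Choose R9 and R10: together they cover Fir, Cedar, Alder, Maple — every station.
Total annual cost: 8 + 4 = 12.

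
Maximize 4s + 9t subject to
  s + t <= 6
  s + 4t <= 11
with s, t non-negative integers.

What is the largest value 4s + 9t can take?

Relaxing integrality, the LP optimum is 32.33 at (s,t) = (4.33, 1.67), which is not an integer point.
(s,t)=(3,2): 1·3+1·2=5≤6, 1·3+4·2=11≤11, objective 30.
(s,t)=(5,1): 1·5+1·1=6≤6, 1·5+4·1=9≤11, objective 29.
No feasible integer point exceeds 30.

30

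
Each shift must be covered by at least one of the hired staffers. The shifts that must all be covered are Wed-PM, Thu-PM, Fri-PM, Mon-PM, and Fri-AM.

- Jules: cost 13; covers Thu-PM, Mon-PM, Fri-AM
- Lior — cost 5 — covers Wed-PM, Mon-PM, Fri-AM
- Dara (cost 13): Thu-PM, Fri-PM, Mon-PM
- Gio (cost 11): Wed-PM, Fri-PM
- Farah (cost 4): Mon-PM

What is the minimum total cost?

Choose Lior and Dara: together they cover Wed-PM, Thu-PM, Fri-PM, Mon-PM, Fri-AM — every shift.
Total cost: 5 + 13 = 18.
No cover costs less than 18.

18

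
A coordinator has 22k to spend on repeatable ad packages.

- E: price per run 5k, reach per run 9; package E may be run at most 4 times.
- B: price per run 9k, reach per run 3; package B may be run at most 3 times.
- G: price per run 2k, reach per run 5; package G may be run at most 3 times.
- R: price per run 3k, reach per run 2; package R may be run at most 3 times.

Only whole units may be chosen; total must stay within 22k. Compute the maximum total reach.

This is a bounded integer knapsack.
Take 3×E and 3×G: price 21 ≤ 22, reach 3·9 + 3·5 = 42.
G has the best ratio (5/2) and is taken to its limit of 3; remaining capacity is filled optimally with the others.

42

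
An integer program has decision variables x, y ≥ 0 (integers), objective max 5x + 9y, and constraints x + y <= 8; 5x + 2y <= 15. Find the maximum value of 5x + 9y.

63

(x,y)=(0,7) is feasible, giving 63.
(x,y)=(0,6) is feasible, giving 54.
No feasible integer point exceeds 63.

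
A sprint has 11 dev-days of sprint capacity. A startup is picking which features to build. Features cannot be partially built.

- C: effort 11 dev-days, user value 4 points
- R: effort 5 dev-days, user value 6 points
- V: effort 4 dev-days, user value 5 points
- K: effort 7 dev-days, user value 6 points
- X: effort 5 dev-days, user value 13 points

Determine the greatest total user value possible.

This is an integer program with binary decision variables.
X: effort 5 ≤ 11, user value 13.
V + X: effort 4 + 5 = 9 ≤ 11, user value 5 + 13 = 18.
R + X: effort 5 + 5 = 10 ≤ 11, user value 6 + 13 = 19.
Best is R and X with total user value 19.

19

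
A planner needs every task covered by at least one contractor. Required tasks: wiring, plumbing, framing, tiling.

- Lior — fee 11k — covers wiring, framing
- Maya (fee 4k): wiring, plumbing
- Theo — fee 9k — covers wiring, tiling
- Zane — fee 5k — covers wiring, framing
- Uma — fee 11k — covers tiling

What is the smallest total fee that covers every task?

18

Choose Maya, Theo, and Zane: together they cover wiring, plumbing, framing, tiling — every task.
Total fee: 4 + 9 + 5 = 18.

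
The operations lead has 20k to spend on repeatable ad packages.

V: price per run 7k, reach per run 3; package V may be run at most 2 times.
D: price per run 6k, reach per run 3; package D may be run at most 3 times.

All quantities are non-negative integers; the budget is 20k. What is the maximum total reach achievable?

3×D: price 18 ≤ 20, reach 3·3 = 9.
1×V and 2×D: price 19 ≤ 20, reach 1·3 + 2·3 = 9.
Best is 9.

9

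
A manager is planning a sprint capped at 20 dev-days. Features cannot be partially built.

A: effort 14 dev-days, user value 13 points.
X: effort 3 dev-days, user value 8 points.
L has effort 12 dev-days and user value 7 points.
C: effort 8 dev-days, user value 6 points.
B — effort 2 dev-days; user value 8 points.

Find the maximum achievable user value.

A + X + B: effort 14 + 3 + 2 = 19 ≤ 20, user value 13 + 8 + 8 = 29.
X + L + B: effort 3 + 12 + 2 = 17 ≤ 20, user value 8 + 7 + 8 = 23.
X + C + B: effort 3 + 8 + 2 = 13 ≤ 20, user value 8 + 6 + 8 = 22.
Best is A, X, and B with total user value 29.

29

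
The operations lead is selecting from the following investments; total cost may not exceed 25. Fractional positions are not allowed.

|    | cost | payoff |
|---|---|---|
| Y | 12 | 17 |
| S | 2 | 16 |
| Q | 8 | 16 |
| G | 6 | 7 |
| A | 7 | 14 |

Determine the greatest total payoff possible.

Take S, Q, G, and A: cost 2 + 8 + 6 + 7 = 23 ≤ 25, payoff 16 + 16 + 7 + 14 = 53.
No other feasible combination does better.

53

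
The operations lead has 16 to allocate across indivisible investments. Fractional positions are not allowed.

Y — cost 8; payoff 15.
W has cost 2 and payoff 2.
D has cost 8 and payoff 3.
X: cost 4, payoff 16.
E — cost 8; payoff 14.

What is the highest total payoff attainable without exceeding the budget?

33

Allowing fractional choices, the relaxed optimum would be about 38.0, but investments are indivisible.
W + X + E: cost 2 + 4 + 8 = 14 ≤ 16, payoff 2 + 16 + 14 = 32.
Y + W + X: cost 8 + 2 + 4 = 14 ≤ 16, payoff 15 + 2 + 16 = 33.
Best is Y, W, and X with total payoff 33.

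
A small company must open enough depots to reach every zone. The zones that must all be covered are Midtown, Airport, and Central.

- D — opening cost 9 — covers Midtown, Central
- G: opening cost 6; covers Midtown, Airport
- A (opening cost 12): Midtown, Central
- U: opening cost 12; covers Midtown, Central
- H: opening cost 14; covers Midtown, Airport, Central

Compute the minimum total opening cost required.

The greedy cost-per-new-zone heuristic would pick G and D for 15, but a cheaper cover exists.
H alone covers Midtown, Airport, Central — every zone.
Total opening cost: 14.
No cover costs less than 14.

14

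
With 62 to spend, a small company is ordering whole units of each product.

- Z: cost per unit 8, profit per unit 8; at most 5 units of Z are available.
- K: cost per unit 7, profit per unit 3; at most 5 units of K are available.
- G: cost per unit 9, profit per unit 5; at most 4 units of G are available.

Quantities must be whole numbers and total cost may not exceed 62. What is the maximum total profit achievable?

50

Take 5×Z and 2×G: cost 58 ≤ 62, profit 5·8 + 2·5 = 50.
Z has the best ratio (8/8) and is taken to its limit of 5; remaining capacity is filled optimally with the others.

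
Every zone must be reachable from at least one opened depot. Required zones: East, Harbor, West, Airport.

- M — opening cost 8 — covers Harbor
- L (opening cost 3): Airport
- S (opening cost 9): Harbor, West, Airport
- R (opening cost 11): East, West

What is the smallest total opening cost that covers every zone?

The greedy cost-per-new-zone heuristic would pick L, S, and R for 23, but a cheaper cover exists.
Choose S and R: together they cover East, Harbor, West, Airport — every zone.
Total opening cost: 9 + 11 = 20.
No cover costs less than 20.

20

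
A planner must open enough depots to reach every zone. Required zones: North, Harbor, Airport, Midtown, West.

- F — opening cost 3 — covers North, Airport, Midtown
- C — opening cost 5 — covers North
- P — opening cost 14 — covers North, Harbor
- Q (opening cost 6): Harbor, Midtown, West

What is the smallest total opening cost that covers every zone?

This is a weighted set-cover instance.
Choose F and Q: together they cover North, Harbor, Airport, Midtown, West — every zone.
Total opening cost: 3 + 6 = 9.
No cover costs less than 9.

9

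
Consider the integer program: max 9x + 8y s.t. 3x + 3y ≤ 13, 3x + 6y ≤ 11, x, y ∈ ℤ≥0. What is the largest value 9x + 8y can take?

(x,y)=(3,0): 3·3+3·0=9≤13, 3·3+6·0=9≤11, objective 27.
(x,y)=(2,0): 3·2+3·0=6≤13, 3·2+6·0=6≤11, objective 18.
No feasible integer point exceeds 27.

27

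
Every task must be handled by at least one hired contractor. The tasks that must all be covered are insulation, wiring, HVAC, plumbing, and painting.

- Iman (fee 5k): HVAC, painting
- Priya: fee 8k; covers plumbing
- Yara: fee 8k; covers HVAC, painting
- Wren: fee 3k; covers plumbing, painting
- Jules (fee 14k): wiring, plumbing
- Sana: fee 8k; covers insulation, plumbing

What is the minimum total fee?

27

This is an integer covering problem.
The greedy cost-per-new-task heuristic would pick Wren, Iman, Sana, and Jules for 30, but a cheaper cover exists.
Choose Iman, Jules, and Sana: together they cover insulation, wiring, HVAC, plumbing, painting — every task.
Total fee: 5 + 14 + 8 = 27.
No cover costs less than 27.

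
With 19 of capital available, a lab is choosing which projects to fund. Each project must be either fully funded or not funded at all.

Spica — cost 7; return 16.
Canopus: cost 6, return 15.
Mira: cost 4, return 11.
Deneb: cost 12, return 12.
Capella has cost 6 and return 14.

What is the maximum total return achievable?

45

Treat it as a binary knapsack problem.
Allowing fractional choices, the relaxed optimum would be about 46.9, but projects are indivisible.
Spica + Canopus + Mira: cost 7 + 6 + 4 = 17 ≤ 19, return 16 + 15 + 11 = 42.
Spica + Mira + Capella: cost 7 + 4 + 6 = 17 ≤ 19, return 16 + 11 + 14 = 41.
Spica + Canopus + Capella: cost 7 + 6 + 6 = 19 ≤ 19, return 16 + 15 + 14 = 45.
Best is Spica, Canopus, and Capella with total return 45.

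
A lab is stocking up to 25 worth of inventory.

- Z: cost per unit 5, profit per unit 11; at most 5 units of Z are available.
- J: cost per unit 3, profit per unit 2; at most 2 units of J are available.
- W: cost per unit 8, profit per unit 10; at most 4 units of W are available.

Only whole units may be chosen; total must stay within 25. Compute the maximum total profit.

Take 5×Z: cost 25 ≤ 25, profit 5·11 = 55.
Z has the best ratio (11/5) and is taken to its limit of 5; remaining capacity is filled optimally with the others.

55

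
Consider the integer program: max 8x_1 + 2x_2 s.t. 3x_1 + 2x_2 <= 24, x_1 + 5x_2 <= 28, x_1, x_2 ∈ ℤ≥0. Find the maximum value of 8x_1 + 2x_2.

(x_1,x_2)=(8,0) is feasible, giving 64.
(x_1,x_2)=(7,1) is feasible, giving 58.
Maximum is 64 at (x_1,x_2)=(8,0).

64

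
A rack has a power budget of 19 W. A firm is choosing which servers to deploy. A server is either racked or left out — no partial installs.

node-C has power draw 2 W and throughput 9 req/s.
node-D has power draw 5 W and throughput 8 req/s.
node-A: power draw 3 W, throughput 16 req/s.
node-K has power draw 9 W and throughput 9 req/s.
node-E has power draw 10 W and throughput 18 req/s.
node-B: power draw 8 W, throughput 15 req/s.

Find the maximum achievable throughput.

48

Take node-C, node-D, node-A, and node-B: power draw 2 + 5 + 3 + 8 = 18 ≤ 19, throughput 9 + 8 + 16 + 15 = 48.
No other feasible combination does better.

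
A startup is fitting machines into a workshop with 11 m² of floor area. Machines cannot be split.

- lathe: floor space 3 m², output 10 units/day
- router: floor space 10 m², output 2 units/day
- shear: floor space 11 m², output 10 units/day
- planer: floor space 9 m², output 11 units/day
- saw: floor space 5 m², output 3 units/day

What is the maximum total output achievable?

13

lathe + saw: floor space 3 + 5 = 8 ≤ 11, output 10 + 3 = 13.
planer: floor space 9 ≤ 11, output 11.
Best is lathe and saw with total output 13.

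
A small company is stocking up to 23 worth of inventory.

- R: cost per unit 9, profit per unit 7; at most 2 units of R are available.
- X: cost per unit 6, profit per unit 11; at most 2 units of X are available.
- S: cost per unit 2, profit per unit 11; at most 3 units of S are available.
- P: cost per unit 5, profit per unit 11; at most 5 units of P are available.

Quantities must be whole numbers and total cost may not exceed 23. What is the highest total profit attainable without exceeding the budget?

This is a bounded integer knapsack.
S has the best ratio (11/2); taking only S gives at most 3×11 = 33 (stopped by the supply cap of 3).
Mixing does better — 3×S and 3×P: cost 21 ≤ 23, profit 3·11 + 3·11 = 66.

66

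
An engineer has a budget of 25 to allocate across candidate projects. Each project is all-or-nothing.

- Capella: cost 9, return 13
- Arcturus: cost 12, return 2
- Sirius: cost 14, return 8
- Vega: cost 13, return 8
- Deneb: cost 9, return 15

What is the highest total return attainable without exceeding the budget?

28

Treat it as a binary knapsack problem.
Take Capella and Deneb: cost 9 + 9 = 18 ≤ 25, return 13 + 15 = 28.
No other feasible combination does better.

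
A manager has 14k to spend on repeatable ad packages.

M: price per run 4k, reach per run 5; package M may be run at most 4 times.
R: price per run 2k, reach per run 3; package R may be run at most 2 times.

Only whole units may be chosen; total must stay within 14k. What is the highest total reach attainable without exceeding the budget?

18

Take 3×M and 1×R: price 14 ≤ 14, reach 3·5 + 1·3 = 18.
No other integer combination yields more.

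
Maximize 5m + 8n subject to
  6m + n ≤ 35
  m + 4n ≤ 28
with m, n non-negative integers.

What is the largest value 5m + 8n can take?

(m,n)=(4,6) is feasible, giving 68.
(m,n)=(5,5) is feasible, giving 65.
Maximum is 68 at (m,n)=(4,6).

68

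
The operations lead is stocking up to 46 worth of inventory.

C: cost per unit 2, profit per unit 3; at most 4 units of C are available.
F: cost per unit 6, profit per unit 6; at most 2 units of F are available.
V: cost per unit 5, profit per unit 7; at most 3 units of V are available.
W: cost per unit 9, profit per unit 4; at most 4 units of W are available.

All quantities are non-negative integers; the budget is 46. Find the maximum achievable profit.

C has the best ratio (3/2); taking only C gives at most 4×3 = 12 (stopped by the supply cap of 4).
Mixing does better — 4×C, 2×F, 3×V, and 1×W: cost 44 ≤ 46, profit 4·3 + 2·6 + 3·7 + 1·4 = 49.

49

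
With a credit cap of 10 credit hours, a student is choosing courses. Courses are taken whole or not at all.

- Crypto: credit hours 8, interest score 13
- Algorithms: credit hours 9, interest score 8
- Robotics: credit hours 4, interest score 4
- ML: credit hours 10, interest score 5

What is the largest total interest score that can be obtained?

Allowing fractional choices, the relaxed optimum would be about 15.0, but courses are indivisible.
ML: credit hours 10 ≤ 10, interest score 5.
Algorithms: credit hours 9 ≤ 10, interest score 8.
Crypto: credit hours 8 ≤ 10, interest score 13.
Best is Crypto with total interest score 13.

13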